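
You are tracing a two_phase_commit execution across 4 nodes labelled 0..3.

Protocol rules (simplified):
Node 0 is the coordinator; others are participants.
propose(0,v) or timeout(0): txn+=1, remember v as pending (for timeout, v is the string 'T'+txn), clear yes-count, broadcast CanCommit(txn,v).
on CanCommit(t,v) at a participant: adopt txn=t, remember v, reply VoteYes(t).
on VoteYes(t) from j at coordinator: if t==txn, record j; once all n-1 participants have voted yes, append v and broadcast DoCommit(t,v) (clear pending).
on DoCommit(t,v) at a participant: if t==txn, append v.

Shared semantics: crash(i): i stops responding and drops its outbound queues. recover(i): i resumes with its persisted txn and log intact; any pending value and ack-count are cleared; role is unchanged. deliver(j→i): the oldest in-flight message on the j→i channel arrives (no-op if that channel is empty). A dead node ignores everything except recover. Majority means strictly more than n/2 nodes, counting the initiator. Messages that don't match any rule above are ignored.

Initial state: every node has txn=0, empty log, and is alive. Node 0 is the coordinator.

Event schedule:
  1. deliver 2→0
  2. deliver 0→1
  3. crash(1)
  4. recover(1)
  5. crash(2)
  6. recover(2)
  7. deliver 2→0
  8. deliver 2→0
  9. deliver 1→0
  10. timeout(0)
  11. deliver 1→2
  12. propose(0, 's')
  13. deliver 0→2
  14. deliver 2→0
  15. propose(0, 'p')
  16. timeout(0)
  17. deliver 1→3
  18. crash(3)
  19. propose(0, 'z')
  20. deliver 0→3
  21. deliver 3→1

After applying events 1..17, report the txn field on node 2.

1

[1] deliver 2→0 → ∅
[2] deliver 0→1 → ∅
[3] crash(1) → N1(✗part t0 [-])
[4] recover(1) → N1(part t0 [-])
[5] crash(2) → N2(✗part t0 [-])
[6] recover(2) → N2(part t0 [-])
[7] deliver 2→0 → ∅
[8] deliver 2→0 → ∅
[9] deliver 1→0 → ∅
[10] timeout(0) → N0(coor t1 [-])
[11] deliver 1→2 → ∅
[12] propose(0,'s') → N0(coor t2 [-])
[13] deliver 0→2 → N2(part t1 [-])
[14] deliver 2→0 → ∅
[15] propose(0,'p') → N0(coor t3 [-])
[16] timeout(0) → N0(coor t4 [-])
[17] deliver 1→3 → ∅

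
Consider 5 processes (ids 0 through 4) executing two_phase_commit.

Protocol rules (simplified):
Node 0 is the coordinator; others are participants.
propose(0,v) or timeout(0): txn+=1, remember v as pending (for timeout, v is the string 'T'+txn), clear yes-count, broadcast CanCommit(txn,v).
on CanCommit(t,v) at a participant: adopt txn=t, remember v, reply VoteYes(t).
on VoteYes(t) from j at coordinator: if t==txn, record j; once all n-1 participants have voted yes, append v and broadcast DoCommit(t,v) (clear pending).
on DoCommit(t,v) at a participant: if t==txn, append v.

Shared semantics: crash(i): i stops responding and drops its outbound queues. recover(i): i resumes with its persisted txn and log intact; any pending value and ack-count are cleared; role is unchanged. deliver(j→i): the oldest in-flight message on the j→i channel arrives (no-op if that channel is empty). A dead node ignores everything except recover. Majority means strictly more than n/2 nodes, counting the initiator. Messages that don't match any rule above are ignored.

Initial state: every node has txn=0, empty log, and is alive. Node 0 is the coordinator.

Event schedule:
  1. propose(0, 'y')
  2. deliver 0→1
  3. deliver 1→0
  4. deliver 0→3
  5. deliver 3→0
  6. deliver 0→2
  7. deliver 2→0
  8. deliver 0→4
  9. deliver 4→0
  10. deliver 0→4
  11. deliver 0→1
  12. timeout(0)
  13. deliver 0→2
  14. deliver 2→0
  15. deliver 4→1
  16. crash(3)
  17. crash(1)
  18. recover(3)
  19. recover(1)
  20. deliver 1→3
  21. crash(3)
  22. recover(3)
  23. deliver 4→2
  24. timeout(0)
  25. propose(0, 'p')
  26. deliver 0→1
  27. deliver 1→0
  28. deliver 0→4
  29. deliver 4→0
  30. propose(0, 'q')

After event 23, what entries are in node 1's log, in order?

1. propose(0,'y'):  <0:coor t1 ->
2. deliver 0→1:  <1:part t1 ->
3. deliver 1→0:  nop
4. deliver 0→3:  <3:part t1 ->
5. deliver 3→0:  nop
6. deliver 0→2:  <2:part t1 ->
7. deliver 2→0:  nop
8. deliver 0→4:  <4:part t1 ->
9. deliver 4→0:  <0:coor t1 y>
10. deliver 0→4:  <4:part t1 y>
11. deliver 0→1:  <1:part t1 y>
12. timeout(0):  <0:coor t2 y>
13. deliver 0→2:  <2:part t1 y>
14. deliver 2→0:  nop
15. deliver 4→1:  nop
16. crash(3):  <3:✗part t1 ->
17. crash(1):  <1:✗part t1 y>
18. recover(3):  <3:part t1 ->
19. recover(1):  <1:part t1 y>
20. deliver 1→3:  nop
21. crash(3):  <3:✗part t1 ->
22. recover(3):  <3:part t1 ->
23. deliver 4→2:  nop

y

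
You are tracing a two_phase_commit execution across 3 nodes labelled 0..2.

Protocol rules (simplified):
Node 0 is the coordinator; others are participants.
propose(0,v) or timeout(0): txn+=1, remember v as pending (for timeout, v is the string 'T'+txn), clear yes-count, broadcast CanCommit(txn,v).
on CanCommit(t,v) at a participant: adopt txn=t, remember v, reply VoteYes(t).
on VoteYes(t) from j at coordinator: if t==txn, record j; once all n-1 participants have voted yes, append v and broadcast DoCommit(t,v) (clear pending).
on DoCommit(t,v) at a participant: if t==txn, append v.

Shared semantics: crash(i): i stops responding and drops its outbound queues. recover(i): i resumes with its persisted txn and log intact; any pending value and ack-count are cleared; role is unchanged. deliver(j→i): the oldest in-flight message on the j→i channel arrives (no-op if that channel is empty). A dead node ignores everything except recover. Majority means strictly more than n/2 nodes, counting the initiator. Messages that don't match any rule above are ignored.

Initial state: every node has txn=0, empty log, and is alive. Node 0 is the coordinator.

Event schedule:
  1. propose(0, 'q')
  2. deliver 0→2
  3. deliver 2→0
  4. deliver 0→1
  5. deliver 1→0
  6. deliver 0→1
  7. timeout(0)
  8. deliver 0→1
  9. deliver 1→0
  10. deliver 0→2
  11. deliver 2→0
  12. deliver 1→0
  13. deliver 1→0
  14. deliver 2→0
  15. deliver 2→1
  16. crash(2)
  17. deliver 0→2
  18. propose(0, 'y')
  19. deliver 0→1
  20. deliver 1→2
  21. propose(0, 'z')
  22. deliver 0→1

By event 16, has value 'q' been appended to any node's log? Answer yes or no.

[1] propose(0,'q') → N0(coor t1 [-])
[2] deliver 0→2 → N2(part t1 [-])
[3] deliver 2→0 → ∅
[4] deliver 0→1 → N1(part t1 [-])
[5] deliver 1→0 → N0(coor t1 [q])
[6] deliver 0→1 → N1(part t1 [q])
[7] timeout(0) → N0(coor t2 [q])
[8] deliver 0→1 → N1(part t2 [q])
[9] deliver 1→0 → ∅
[10] deliver 0→2 → N2(part t1 [q])
[11] deliver 2→0 → ∅
[12] deliver 1→0 → ∅
[13] deliver 1→0 → ∅
[14] deliver 2→0 → ∅
[15] deliver 2→1 → ∅
[16] crash(2) → N2(✗part t1 [q])

yes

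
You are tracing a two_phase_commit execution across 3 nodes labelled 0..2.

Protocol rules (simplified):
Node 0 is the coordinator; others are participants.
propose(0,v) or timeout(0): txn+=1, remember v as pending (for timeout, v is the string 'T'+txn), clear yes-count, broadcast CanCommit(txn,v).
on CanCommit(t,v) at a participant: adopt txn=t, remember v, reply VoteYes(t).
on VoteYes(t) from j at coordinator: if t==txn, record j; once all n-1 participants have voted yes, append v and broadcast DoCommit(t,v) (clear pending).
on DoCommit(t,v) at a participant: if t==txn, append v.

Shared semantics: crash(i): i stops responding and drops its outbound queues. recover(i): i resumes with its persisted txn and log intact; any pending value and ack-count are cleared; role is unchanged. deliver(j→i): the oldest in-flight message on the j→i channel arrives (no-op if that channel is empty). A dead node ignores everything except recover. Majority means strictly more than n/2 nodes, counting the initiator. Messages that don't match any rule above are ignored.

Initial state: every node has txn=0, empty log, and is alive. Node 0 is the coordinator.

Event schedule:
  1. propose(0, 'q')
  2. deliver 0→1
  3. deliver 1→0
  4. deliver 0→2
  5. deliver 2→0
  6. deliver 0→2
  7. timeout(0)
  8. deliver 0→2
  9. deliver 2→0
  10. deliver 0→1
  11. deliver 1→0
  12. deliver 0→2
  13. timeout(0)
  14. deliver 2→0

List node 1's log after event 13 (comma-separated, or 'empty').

q

e1 propose(0,'q'): 0[coor,t=1,-]
e2 deliver 0→1: 1[part,t=1,-]
e3 deliver 1→0: ·
e4 deliver 0→2: 2[part,t=1,-]
e5 deliver 2→0: 0[coor,t=1,q]
e6 deliver 0→2: 2[part,t=1,q]
e7 timeout(0): 0[coor,t=2,q]
e8 deliver 0→2: 2[part,t=2,q]
e9 deliver 2→0: ·
e10 deliver 0→1: 1[part,t=1,q]
e11 deliver 1→0: ·
e12 deliver 0→2: ·
e13 timeout(0): 0[coor,t=3,q]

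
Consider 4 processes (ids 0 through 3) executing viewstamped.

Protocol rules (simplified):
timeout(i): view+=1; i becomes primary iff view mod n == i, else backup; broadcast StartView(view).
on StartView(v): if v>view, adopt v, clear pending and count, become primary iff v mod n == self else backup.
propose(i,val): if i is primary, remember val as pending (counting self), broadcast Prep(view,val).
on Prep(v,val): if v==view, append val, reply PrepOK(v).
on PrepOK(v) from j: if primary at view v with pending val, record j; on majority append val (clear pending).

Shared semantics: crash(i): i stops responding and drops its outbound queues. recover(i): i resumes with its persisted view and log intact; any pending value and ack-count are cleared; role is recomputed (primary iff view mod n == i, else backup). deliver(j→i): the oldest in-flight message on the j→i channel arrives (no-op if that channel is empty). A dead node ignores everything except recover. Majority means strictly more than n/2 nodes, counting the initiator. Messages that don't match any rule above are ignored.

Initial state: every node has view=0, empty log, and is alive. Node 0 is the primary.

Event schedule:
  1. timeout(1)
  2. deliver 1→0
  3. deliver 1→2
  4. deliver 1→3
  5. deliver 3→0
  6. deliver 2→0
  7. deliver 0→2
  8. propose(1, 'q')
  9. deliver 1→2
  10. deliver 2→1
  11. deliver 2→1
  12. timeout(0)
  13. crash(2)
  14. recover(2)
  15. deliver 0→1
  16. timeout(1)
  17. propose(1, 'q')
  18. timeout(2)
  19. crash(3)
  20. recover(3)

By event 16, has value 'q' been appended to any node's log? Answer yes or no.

1. timeout(1):  <1:prim v1 ->
2. deliver 1→0:  <0:back v1 ->
3. deliver 1→2:  <2:back v1 ->
4. deliver 1→3:  <3:back v1 ->
5. deliver 3→0:  nop
6. deliver 2→0:  nop
7. deliver 0→2:  nop
8. propose(1,'q'):  nop
9. deliver 1→2:  <2:back v1 q>
10. deliver 2→1:  nop
11. deliver 2→1:  nop
12. timeout(0):  <0:back v2 ->
13. crash(2):  <2:✗back v1 q>
14. recover(2):  <2:back v1 q>
15. deliver 0→1:  <1:back v2 ->
16. timeout(1):  <1:back v3 ->

yes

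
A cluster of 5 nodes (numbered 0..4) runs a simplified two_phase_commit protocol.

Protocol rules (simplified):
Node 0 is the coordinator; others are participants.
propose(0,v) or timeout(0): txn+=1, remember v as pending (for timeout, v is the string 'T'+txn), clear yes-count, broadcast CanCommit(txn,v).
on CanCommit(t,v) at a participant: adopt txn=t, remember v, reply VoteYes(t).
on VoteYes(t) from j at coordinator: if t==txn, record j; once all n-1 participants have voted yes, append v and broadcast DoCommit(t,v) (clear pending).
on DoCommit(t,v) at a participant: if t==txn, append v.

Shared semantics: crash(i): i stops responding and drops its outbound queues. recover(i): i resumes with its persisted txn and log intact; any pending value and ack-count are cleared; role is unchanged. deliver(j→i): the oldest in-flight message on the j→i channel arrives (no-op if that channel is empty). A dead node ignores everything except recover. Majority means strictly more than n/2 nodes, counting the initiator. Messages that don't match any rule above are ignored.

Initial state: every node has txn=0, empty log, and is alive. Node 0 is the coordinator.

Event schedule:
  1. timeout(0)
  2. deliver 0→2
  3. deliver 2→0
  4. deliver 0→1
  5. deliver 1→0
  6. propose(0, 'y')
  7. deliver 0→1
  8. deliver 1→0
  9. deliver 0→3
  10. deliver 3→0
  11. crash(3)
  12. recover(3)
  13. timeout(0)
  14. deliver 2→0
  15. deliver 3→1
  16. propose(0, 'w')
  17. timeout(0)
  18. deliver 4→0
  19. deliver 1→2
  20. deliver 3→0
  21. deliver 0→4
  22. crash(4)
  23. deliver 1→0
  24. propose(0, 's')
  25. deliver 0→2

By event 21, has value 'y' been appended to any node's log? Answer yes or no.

[1] timeout(0) → N0(coor t1 [-])
[2] deliver 0→2 → N2(part t1 [-])
[3] deliver 2→0 → ∅
[4] deliver 0→1 → N1(part t1 [-])
[5] deliver 1→0 → ∅
[6] propose(0,'y') → N0(coor t2 [-])
[7] deliver 0→1 → N1(part t2 [-])
[8] deliver 1→0 → ∅
[9] deliver 0→3 → N3(part t1 [-])
[10] deliver 3→0 → ∅
[11] crash(3) → N3(✗part t1 [-])
[12] recover(3) → N3(part t1 [-])
[13] timeout(0) → N0(coor t3 [-])
[14] deliver 2→0 → ∅
[15] deliver 3→1 → ∅
[16] propose(0,'w') → N0(coor t4 [-])
[17] timeout(0) → N0(coor t5 [-])
[18] deliver 4→0 → ∅
[19] deliver 1→2 → ∅
[20] deliver 3→0 → ∅
[21] deliver 0→4 → N4(part t1 [-])

no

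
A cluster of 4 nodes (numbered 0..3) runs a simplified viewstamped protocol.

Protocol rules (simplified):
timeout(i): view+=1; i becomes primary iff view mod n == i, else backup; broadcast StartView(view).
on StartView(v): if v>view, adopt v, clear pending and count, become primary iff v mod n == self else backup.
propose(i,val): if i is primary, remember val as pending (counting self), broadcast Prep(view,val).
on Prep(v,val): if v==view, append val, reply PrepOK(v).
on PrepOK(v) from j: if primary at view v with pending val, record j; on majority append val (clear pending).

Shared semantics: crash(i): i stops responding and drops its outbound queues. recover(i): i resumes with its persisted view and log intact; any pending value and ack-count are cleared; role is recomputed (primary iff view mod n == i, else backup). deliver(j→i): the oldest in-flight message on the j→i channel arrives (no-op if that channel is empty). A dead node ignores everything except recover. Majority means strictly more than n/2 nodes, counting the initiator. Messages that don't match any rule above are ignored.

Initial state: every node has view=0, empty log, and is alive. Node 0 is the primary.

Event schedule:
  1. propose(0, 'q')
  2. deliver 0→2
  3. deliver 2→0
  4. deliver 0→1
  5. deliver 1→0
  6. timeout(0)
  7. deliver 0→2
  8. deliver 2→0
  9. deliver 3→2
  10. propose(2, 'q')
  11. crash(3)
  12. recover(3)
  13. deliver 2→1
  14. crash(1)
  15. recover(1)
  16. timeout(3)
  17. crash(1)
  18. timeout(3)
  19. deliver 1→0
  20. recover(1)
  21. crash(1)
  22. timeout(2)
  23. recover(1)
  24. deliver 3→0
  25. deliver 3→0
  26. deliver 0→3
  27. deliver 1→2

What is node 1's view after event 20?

0

e1 propose(0,'q'): ·
e2 deliver 0→2: 2[back,v=0,q]
e3 deliver 2→0: ·
e4 deliver 0→1: 1[back,v=0,q]
e5 deliver 1→0: 0[prim,v=0,q]
e6 timeout(0): 0[back,v=1,q]
e7 deliver 0→2: 2[back,v=1,q]
e8 deliver 2→0: ·
e9 deliver 3→2: ·
e10 propose(2,'q'): ·
e11 crash(3): 3[✗back,v=0,-]
e12 recover(3): 3[back,v=0,-]
e13 deliver 2→1: ·
e14 crash(1): 1[✗back,v=0,q]
e15 recover(1): 1[back,v=0,q]
e16 timeout(3): 3[back,v=1,-]
e17 crash(1): 1[✗back,v=0,q]
e18 timeout(3): 3[back,v=2,-]
e19 deliver 1→0: ·
e20 recover(1): 1[back,v=0,q]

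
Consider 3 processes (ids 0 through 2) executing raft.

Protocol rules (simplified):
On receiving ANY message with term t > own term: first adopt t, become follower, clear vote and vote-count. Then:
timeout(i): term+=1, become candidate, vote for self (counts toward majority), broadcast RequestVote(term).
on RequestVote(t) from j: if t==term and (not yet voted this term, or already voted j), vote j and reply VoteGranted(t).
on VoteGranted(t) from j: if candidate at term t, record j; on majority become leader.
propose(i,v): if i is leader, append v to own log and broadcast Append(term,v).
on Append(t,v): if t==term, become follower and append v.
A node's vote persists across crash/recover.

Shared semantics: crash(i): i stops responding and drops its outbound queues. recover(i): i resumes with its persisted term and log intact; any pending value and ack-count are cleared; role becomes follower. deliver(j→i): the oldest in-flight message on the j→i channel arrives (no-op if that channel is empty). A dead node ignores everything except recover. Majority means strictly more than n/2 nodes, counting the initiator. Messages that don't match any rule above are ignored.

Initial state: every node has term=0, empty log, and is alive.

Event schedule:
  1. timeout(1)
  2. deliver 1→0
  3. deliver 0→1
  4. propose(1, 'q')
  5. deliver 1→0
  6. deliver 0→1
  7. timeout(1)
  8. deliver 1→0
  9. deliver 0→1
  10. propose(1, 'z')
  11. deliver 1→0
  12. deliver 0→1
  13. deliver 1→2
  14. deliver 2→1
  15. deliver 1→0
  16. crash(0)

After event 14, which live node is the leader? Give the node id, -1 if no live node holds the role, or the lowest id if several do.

1

step 1 timeout(1): 1={cand,t=1,log=-}
step 2 deliver 1→0: 0={foll,t=1,log=-}
step 3 deliver 0→1: 1={lead,t=1,log=-}
step 4 propose(1,'q'): 1={lead,t=1,log=q}
step 5 deliver 1→0: 0={foll,t=1,log=q}
step 6 deliver 0→1: —
step 7 timeout(1): 1={cand,t=2,log=q}
step 8 deliver 1→0: 0={foll,t=2,log=q}
step 9 deliver 0→1: 1={lead,t=2,log=q}
step 10 propose(1,'z'): 1={lead,t=2,log=q,z}
step 11 deliver 1→0: 0={foll,t=2,log=q,z}
step 12 deliver 0→1: —
step 13 deliver 1→2: 2={foll,t=1,log=-}
step 14 deliver 2→1: —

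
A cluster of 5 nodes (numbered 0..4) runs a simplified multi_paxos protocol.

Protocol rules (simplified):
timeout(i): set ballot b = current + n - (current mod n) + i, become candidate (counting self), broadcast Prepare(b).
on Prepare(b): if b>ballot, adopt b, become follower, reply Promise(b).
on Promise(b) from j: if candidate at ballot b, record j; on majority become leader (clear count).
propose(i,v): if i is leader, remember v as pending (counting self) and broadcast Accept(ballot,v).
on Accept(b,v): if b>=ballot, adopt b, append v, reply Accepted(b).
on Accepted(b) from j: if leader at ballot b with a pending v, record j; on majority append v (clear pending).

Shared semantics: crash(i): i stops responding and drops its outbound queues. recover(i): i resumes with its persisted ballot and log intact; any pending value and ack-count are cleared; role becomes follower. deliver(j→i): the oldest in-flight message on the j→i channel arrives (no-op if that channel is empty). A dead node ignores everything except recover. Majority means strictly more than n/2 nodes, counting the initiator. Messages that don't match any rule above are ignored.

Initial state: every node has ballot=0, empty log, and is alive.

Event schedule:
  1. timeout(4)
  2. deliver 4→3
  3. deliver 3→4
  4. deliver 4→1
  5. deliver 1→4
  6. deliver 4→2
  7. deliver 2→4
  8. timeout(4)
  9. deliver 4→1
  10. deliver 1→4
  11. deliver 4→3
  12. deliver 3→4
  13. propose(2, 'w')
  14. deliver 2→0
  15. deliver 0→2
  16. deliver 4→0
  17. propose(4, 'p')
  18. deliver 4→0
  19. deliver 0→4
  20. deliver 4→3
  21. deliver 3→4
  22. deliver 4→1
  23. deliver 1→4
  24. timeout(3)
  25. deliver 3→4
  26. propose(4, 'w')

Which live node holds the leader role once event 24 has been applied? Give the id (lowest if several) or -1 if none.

e1 timeout(4): 4[cand,b=9,-]
e2 deliver 4→3: 3[foll,b=9,-]
e3 deliver 3→4: ·
e4 deliver 4→1: 1[foll,b=9,-]
e5 deliver 1→4: 4[lead,b=9,-]
e6 deliver 4→2: 2[foll,b=9,-]
e7 deliver 2→4: ·
e8 timeout(4): 4[cand,b=14,-]
e9 deliver 4→1: 1[foll,b=14,-]
e10 deliver 1→4: ·
e11 deliver 4→3: 3[foll,b=14,-]
e12 deliver 3→4: 4[lead,b=14,-]
e13 propose(2,'w'): ·
e14 deliver 2→0: ·
e15 deliver 0→2: ·
e16 deliver 4→0: 0[foll,b=9,-]
e17 propose(4,'p'): ·
e18 deliver 4→0: 0[foll,b=14,-]
e19 deliver 0→4: ·
e20 deliver 4→3: 3[foll,b=14,p]
e21 deliver 3→4: ·
e22 deliver 4→1: 1[foll,b=14,p]
e23 deliver 1→4: 4[lead,b=14,p]
e24 timeout(3): 3[cand,b=18,p]

4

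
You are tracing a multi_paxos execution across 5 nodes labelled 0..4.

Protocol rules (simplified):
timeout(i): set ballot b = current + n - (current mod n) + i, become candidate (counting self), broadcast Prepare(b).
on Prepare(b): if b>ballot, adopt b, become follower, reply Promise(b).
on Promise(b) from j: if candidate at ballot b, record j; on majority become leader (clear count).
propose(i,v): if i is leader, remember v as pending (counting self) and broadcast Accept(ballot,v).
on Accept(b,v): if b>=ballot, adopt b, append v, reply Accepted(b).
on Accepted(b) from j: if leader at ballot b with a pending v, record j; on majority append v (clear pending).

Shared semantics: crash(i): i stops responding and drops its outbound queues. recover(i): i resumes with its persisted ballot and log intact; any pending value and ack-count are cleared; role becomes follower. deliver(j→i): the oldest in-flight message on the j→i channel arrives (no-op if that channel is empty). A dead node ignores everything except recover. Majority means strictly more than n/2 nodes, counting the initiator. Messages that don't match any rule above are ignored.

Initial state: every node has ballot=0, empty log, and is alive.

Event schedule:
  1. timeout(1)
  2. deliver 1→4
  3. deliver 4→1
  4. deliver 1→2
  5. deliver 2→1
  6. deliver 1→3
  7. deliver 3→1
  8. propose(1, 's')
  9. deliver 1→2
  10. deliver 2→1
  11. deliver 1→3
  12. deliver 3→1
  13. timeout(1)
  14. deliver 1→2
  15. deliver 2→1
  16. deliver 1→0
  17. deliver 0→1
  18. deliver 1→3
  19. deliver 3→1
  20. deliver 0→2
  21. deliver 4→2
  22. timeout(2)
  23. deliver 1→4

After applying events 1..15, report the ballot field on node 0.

0

e1 timeout(1): 1[cand,b=6,-]
e2 deliver 1→4: 4[foll,b=6,-]
e3 deliver 4→1: ·
e4 deliver 1→2: 2[foll,b=6,-]
e5 deliver 2→1: 1[lead,b=6,-]
e6 deliver 1→3: 3[foll,b=6,-]
e7 deliver 3→1: ·
e8 propose(1,'s'): ·
e9 deliver 1→2: 2[foll,b=6,s]
e10 deliver 2→1: ·
e11 deliver 1→3: 3[foll,b=6,s]
e12 deliver 3→1: 1[lead,b=6,s]
e13 timeout(1): 1[cand,b=11,s]
e14 deliver 1→2: 2[foll,b=11,s]
e15 deliver 2→1: ·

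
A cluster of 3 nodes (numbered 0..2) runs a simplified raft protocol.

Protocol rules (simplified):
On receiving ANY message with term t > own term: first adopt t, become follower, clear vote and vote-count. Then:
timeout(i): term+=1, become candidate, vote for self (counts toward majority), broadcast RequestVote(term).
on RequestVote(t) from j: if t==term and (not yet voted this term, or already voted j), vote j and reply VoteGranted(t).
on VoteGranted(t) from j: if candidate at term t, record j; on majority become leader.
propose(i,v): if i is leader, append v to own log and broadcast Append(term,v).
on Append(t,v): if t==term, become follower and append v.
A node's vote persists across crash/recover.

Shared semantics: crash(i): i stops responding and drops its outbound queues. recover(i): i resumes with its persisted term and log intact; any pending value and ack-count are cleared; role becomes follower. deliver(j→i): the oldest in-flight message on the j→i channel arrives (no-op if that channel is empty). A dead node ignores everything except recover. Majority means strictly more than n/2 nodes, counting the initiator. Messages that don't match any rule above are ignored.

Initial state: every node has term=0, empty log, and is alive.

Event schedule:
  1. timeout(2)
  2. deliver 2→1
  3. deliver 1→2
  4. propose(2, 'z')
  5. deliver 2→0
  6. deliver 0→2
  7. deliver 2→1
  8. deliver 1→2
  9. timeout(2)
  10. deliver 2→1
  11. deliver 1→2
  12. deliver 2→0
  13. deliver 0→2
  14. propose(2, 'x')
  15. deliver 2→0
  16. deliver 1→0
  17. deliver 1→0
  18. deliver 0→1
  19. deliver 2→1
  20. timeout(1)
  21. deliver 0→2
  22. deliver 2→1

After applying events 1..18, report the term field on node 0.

after 1 — timeout(2): n2:cand/t1/[-]
after 2 — deliver 2→1: n1:foll/t1/[-]
after 3 — deliver 1→2: n2:lead/t1/[-]
after 4 — propose(2,'z'): n2:lead/t1/[z]
after 5 — deliver 2→0: n0:foll/t1/[-]
after 6 — deliver 0→2: ·
after 7 — deliver 2→1: n1:foll/t1/[z]
after 8 — deliver 1→2: ·
after 9 — timeout(2): n2:cand/t2/[z]
after 10 — deliver 2→1: n1:foll/t2/[z]
after 11 — deliver 1→2: n2:lead/t2/[z]
after 12 — deliver 2→0: n0:foll/t1/[z]
after 13 — deliver 0→2: ·
after 14 — propose(2,'x'): n2:lead/t2/[z,x]
after 15 — deliver 2→0: n0:foll/t2/[z]
after 16 — deliver 1→0: ·
after 17 — deliver 1→0: ·
after 18 — deliver 0→1: ·

2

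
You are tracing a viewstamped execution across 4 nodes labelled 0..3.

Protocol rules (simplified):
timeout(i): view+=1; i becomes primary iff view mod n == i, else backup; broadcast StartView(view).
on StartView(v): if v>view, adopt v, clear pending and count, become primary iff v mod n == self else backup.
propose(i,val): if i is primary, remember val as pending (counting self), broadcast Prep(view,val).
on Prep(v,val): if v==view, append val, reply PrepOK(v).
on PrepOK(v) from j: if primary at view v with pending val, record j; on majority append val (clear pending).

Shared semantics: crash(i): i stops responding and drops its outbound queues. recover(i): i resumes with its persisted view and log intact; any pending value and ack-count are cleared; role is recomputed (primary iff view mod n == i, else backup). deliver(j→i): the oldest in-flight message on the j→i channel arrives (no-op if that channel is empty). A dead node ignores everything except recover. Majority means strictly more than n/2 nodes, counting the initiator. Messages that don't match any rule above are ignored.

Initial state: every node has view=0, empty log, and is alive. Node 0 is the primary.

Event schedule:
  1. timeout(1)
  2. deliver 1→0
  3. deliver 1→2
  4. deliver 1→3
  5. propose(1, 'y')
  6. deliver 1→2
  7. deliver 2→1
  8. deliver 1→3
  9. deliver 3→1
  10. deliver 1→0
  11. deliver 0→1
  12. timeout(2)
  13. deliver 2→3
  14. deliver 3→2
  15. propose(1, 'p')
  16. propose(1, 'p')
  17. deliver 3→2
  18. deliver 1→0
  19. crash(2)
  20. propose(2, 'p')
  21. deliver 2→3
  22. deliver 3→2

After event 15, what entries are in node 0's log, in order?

y

e1 timeout(1): 1[prim,v=1,-]
e2 deliver 1→0: 0[back,v=1,-]
e3 deliver 1→2: 2[back,v=1,-]
e4 deliver 1→3: 3[back,v=1,-]
e5 propose(1,'y'): ·
e6 deliver 1→2: 2[back,v=1,y]
e7 deliver 2→1: ·
e8 deliver 1→3: 3[back,v=1,y]
e9 deliver 3→1: 1[prim,v=1,y]
e10 deliver 1→0: 0[back,v=1,y]
e11 deliver 0→1: ·
e12 timeout(2): 2[prim,v=2,y]
e13 deliver 2→3: 3[back,v=2,y]
e14 deliver 3→2: ·
e15 propose(1,'p'): ·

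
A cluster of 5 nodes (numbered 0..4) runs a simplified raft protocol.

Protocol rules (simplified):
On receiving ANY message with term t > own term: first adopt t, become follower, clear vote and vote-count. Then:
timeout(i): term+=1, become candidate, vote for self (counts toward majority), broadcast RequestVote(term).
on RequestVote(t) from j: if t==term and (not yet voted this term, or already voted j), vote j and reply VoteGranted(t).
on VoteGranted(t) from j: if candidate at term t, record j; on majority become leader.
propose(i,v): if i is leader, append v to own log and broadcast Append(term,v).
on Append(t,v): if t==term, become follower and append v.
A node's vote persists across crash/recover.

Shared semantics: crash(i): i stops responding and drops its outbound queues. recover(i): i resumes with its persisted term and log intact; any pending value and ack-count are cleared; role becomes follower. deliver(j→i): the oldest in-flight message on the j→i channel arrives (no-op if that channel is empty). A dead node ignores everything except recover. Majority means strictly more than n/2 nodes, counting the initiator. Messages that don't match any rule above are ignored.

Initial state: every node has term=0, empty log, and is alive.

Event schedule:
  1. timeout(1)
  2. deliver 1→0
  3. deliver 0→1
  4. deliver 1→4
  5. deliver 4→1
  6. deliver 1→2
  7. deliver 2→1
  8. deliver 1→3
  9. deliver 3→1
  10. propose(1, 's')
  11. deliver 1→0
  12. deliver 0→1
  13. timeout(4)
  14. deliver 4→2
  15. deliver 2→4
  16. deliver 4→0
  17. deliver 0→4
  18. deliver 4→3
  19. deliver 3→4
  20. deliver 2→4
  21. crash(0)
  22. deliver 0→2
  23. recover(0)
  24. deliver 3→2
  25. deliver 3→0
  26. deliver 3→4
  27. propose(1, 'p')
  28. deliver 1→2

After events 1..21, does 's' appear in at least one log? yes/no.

yes

1. timeout(1):  <1:cand t1 ->
2. deliver 1→0:  <0:foll t1 ->
3. deliver 0→1:  nop
4. deliver 1→4:  <4:foll t1 ->
5. deliver 4→1:  <1:lead t1 ->
6. deliver 1→2:  <2:foll t1 ->
7. deliver 2→1:  nop
8. deliver 1→3:  <3:foll t1 ->
9. deliver 3→1:  nop
10. propose(1,'s'):  <1:lead t1 s>
11. deliver 1→0:  <0:foll t1 s>
12. deliver 0→1:  nop
13. timeout(4):  <4:cand t2 ->
14. deliver 4→2:  <2:foll t2 ->
15. deliver 2→4:  nop
16. deliver 4→0:  <0:foll t2 s>
17. deliver 0→4:  <4:lead t2 ->
18. deliver 4→3:  <3:foll t2 ->
19. deliver 3→4:  nop
20. deliver 2→4:  nop
21. crash(0):  <0:✗foll t2 s>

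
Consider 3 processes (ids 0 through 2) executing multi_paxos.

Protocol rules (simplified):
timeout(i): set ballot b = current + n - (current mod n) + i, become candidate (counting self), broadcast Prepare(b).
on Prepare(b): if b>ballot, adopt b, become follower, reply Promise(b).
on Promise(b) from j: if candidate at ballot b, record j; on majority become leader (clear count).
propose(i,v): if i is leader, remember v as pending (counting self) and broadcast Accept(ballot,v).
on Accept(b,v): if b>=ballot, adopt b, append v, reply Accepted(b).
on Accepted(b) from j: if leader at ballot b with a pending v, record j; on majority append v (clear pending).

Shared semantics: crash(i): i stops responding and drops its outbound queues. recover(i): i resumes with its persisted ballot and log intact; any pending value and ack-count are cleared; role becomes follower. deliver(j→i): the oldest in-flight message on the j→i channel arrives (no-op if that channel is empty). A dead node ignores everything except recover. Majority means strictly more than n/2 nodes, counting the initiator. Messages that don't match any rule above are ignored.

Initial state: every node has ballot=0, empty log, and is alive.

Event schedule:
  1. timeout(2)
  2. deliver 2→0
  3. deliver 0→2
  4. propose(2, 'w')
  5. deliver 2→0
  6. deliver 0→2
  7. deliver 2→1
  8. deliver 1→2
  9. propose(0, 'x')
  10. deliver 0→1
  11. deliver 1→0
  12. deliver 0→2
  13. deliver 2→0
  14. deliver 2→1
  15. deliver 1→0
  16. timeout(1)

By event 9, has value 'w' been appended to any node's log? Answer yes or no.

yes

1. timeout(2):  <2:cand b5 ->
2. deliver 2→0:  <0:foll b5 ->
3. deliver 0→2:  <2:lead b5 ->
4. propose(2,'w'):  nop
5. deliver 2→0:  <0:foll b5 w>
6. deliver 0→2:  <2:lead b5 w>
7. deliver 2→1:  <1:foll b5 ->
8. deliver 1→2:  nop
9. propose(0,'x'):  nop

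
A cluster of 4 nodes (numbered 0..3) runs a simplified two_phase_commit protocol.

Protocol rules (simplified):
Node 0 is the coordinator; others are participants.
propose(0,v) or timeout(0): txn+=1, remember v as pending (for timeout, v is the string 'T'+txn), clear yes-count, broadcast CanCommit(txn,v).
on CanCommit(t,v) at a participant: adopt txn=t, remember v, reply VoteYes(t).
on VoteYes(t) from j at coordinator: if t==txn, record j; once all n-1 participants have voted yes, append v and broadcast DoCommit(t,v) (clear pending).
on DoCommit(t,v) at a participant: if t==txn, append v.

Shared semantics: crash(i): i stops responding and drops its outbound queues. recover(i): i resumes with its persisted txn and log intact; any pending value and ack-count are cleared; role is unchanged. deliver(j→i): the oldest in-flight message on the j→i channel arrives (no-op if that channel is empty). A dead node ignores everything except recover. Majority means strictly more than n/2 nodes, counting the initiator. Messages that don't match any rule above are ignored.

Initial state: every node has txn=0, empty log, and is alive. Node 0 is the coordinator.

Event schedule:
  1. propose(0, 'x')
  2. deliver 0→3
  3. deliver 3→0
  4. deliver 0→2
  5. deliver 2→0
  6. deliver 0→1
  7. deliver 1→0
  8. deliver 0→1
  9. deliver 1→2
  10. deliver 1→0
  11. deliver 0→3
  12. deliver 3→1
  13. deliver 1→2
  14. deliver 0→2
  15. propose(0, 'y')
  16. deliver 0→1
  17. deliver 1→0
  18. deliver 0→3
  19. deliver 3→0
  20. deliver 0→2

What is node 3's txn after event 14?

1. propose(0,'x'):  <0:coor t1 ->
2. deliver 0→3:  <3:part t1 ->
3. deliver 3→0:  nop
4. deliver 0→2:  <2:part t1 ->
5. deliver 2→0:  nop
6. deliver 0→1:  <1:part t1 ->
7. deliver 1→0:  <0:coor t1 x>
8. deliver 0→1:  <1:part t1 x>
9. deliver 1→2:  nop
10. deliver 1→0:  nop
11. deliver 0→3:  <3:part t1 x>
12. deliver 3→1:  nop
13. deliver 1→2:  nop
14. deliver 0→2:  <2:part t1 x>

1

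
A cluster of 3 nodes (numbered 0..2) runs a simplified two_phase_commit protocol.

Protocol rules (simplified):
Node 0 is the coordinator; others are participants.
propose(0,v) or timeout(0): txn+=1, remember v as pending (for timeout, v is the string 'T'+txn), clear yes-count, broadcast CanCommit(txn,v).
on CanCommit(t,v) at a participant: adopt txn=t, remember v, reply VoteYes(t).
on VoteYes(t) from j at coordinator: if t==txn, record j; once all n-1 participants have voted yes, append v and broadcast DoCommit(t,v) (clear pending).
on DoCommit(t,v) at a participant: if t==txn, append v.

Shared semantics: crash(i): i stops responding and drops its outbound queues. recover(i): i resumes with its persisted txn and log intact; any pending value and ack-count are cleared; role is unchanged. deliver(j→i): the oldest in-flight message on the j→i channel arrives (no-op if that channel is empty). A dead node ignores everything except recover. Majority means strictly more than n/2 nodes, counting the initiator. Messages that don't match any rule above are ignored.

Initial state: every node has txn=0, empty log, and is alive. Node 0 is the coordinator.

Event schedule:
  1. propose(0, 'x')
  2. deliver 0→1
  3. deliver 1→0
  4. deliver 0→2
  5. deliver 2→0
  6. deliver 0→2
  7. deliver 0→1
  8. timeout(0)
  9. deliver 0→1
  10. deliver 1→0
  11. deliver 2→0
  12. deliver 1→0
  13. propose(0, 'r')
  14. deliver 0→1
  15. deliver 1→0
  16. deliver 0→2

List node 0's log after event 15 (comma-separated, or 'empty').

after 1 — propose(0,'x'): n0:coor/t1/[-]
after 2 — deliver 0→1: n1:part/t1/[-]
after 3 — deliver 1→0: ·
after 4 — deliver 0→2: n2:part/t1/[-]
after 5 — deliver 2→0: n0:coor/t1/[x]
after 6 — deliver 0→2: n2:part/t1/[x]
after 7 — deliver 0→1: n1:part/t1/[x]
after 8 — timeout(0): n0:coor/t2/[x]
after 9 — deliver 0→1: n1:part/t2/[x]
after 10 — deliver 1→0: ·
after 11 — deliver 2→0: ·
after 12 — deliver 1→0: ·
after 13 — propose(0,'r'): n0:coor/t3/[x]
after 14 — deliver 0→1: n1:part/t3/[x]
after 15 — deliver 1→0: ·

x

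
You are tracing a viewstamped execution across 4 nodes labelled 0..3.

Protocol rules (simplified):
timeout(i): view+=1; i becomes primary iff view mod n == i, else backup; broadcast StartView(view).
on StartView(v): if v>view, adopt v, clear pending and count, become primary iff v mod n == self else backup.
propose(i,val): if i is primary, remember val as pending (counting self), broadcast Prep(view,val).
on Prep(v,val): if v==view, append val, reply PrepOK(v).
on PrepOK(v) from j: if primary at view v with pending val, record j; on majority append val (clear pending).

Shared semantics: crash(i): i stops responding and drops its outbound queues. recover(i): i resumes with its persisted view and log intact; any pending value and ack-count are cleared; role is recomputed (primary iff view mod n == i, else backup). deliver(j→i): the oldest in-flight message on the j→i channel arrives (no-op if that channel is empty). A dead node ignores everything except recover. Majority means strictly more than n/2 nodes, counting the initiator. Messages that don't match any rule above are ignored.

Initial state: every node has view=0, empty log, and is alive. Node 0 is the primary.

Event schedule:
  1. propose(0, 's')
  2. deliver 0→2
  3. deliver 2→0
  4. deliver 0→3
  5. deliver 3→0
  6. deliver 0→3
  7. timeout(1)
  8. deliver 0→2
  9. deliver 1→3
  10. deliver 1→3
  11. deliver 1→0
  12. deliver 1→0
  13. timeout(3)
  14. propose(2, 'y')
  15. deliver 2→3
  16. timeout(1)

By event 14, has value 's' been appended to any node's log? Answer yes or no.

yes

[1] propose(0,'s') → ∅
[2] deliver 0→2 → N2(back v0 [s])
[3] deliver 2→0 → ∅
[4] deliver 0→3 → N3(back v0 [s])
[5] deliver 3→0 → N0(prim v0 [s])
[6] deliver 0→3 → ∅
[7] timeout(1) → N1(prim v1 [-])
[8] deliver 0→2 → ∅
[9] deliver 1→3 → N3(back v1 [s])
[10] deliver 1→3 → ∅
[11] deliver 1→0 → N0(back v1 [s])
[12] deliver 1→0 → ∅
[13] timeout(3) → N3(back v2 [s])
[14] propose(2,'y') → ∅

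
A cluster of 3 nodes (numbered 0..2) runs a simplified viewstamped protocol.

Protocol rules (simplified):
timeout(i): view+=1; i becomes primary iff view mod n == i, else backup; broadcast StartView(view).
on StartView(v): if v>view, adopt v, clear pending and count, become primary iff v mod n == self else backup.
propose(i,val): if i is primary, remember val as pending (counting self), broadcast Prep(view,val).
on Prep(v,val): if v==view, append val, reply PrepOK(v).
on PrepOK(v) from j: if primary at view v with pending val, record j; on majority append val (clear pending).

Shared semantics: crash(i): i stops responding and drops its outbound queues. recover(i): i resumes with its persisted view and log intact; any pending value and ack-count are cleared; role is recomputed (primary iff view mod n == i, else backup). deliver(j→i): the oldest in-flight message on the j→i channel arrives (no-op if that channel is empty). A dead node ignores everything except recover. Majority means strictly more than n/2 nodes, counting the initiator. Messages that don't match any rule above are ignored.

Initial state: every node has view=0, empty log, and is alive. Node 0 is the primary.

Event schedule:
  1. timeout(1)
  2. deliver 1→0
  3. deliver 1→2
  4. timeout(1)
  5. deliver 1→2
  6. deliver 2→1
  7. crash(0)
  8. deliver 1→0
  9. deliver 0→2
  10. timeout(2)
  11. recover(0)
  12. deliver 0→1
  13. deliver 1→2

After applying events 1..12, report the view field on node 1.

step 1 timeout(1): 1={prim,v=1,log=-}
step 2 deliver 1→0: 0={back,v=1,log=-}
step 3 deliver 1→2: 2={back,v=1,log=-}
step 4 timeout(1): 1={back,v=2,log=-}
step 5 deliver 1→2: 2={prim,v=2,log=-}
step 6 deliver 2→1: —
step 7 crash(0): 0={✗back,v=1,log=-}
step 8 deliver 1→0: —
step 9 deliver 0→2: —
step 10 timeout(2): 2={back,v=3,log=-}
step 11 recover(0): 0={back,v=1,log=-}
step 12 deliver 0→1: —

2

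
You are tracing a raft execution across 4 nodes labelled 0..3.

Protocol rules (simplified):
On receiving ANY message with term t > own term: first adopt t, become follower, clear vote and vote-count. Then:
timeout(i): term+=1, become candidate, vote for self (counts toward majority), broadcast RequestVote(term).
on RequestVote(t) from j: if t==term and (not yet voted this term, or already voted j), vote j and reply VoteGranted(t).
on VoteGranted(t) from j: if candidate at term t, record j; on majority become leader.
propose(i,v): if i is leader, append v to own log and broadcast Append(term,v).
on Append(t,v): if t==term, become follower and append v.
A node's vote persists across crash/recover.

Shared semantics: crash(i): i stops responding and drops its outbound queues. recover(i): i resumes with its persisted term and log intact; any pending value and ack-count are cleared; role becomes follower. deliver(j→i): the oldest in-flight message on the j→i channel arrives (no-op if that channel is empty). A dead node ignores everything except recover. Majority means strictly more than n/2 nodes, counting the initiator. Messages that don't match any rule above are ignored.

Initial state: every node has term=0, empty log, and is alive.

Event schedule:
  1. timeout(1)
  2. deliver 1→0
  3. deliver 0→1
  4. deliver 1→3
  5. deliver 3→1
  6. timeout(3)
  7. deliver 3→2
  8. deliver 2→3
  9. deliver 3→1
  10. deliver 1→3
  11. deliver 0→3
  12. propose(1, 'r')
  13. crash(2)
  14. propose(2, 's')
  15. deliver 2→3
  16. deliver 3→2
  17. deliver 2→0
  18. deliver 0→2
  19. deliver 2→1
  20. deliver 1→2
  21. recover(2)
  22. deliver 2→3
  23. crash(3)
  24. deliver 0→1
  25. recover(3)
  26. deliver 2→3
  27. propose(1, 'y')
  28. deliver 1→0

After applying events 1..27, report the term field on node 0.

1

[1] timeout(1) → N1(cand t1 [-])
[2] deliver 1→0 → N0(foll t1 [-])
[3] deliver 0→1 → ∅
[4] deliver 1→3 → N3(foll t1 [-])
[5] deliver 3→1 → N1(lead t1 [-])
[6] timeout(3) → N3(cand t2 [-])
[7] deliver 3→2 → N2(foll t2 [-])
[8] deliver 2→3 → ∅
[9] deliver 3→1 → N1(foll t2 [-])
[10] deliver 1→3 → N3(lead t2 [-])
[11] deliver 0→3 → ∅
[12] propose(1,'r') → ∅
[13] crash(2) → N2(✗foll t2 [-])
[14] propose(2,'s') → ∅
[15] deliver 2→3 → ∅
[16] deliver 3→2 → ∅
[17] deliver 2→0 → ∅
[18] deliver 0→2 → ∅
[19] deliver 2→1 → ∅
[20] deliver 1→2 → ∅
[21] recover(2) → N2(foll t2 [-])
[22] deliver 2→3 → ∅
[23] crash(3) → N3(✗lead t2 [-])
[24] deliver 0→1 → ∅
[25] recover(3) → N3(foll t2 [-])
[26] deliver 2→3 → ∅
[27] propose(1,'y') → ∅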